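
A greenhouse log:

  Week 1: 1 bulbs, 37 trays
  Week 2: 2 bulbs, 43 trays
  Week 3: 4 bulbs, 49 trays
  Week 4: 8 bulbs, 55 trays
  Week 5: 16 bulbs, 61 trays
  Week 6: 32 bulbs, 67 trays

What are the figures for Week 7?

64 bulbs, 73 trays

For the bulbs, ×2 each step: 1, 2, 4, 8, 16, 32 → 64.
Trays: +6 each step; 37, 43, 49, 55, 61, 67 → 73.
So the next line is 64 bulbs, 73 trays.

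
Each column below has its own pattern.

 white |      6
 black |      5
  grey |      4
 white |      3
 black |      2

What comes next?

grey  1

Shade: repeats white → black → grey, so white, black, grey, white, black → grey.
For the second component, −1 each step: 6, 5, 4, 3, 2 → 1.
Combining the parts gives grey  1.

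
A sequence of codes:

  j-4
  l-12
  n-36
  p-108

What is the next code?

r-324

Letter: j, l, n, p → r (letters move forward 2 places in the alphabet).
Second component — ×3 each step: 4, 12, 36, 108 → 324.
Putting it together: r-324.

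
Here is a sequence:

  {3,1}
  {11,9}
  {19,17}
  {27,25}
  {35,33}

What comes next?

First entry — +8 each step: 3, 11, 19, 27, 35 → 43.
Second entry: always 2 less than the first entry; 1, 9, 17, 25, 33 → 41.
Combining the parts gives {43,41}.

{43,41}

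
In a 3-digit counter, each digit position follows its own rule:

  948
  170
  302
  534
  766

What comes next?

First digit: +2 each step, mod 10, so 9, 1, 3, 5, 7 → 9.
Second digit goes 4, 7, 0, 3, 6 → 9 (+3 each step, mod 10).
Third digit goes 8, 0, 2, 4, 6 → 8 (+2 each step, mod 10).
So the next tag is 998.

998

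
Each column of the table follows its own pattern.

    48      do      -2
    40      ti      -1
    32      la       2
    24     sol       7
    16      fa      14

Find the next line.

First component goes 48, 40, 32, 24, 16 → 8 (−8 each step).
Note: runs backward through the solfège scale do→ti; do, ti, la, sol, fa → mi.
Third component: differences are 1, 3, 5, … (increasing by 2 each time), so -2, -1, 2, 7, 14 → 23.
Combining the parts gives 8  mi  23.

8  mi  23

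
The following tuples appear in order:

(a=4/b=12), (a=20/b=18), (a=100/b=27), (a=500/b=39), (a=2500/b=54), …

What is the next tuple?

(a=12500/b=72)

A: ×5 each step; 4, 20, 100, 500, 2500 → 12500.
B — differences are 6, 9, 12, … (increasing by 3 each time): 12, 18, 27, 39, 54 → 72.
Putting it together: (a=12500/b=72).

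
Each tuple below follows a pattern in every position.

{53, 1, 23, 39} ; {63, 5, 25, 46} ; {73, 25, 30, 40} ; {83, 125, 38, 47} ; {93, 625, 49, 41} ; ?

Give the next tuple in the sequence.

{103, 3125, 63, 48}

For the first entry, +10 each step: 53, 63, 73, 83, 93 → 103.
Second entry: ×5 each step, so 1, 5, 25, 125, 625 → 3125.
Third entry goes 23, 25, 30, 38, 49 → 63 (differences are 2, 5, 8, … (increasing by 3 each time)).
Fourth entry: alternating steps +7, −6, +7, −6, …; 39, 46, 40, 47, 41 → 48.
So the next tuple is {103, 3125, 63, 48}.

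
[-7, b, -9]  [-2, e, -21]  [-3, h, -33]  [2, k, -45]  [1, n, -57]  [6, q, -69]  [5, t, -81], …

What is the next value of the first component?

First component: alternating steps +5, −1, +5, −1, …; -7, -2, -3, 2, 1, 6, 5 → 10.
Letter: b, e, h, k, n, q, t → w (letters move forward 3 places in the alphabet).
Third component goes -9, -21, -33, -45, -57, -69, -81 → -93 (−12 each step).

10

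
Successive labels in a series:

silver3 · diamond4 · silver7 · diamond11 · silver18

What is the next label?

Rank: alternates silver ↔ diamond, so silver, diamond, silver, diamond, silver → diamond.
Second component: 3, 4, 7, 11, 18 → 29 (each term is the sum of the two before it).
Combining the parts gives diamond29.

diamond29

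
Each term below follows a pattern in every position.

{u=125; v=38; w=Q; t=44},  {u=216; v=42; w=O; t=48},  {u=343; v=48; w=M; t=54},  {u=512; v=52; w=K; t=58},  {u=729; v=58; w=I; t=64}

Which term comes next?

U: 125, 216, 343, 512, 729 → 1000 (perfect cubes: 5³, 6³, 7³, …).
V: alternating steps +4, +6, +4, +6, …; 38, 42, 48, 52, 58 → 62.
W: Q, O, M, K, I → G (letters move back 2 places in the alphabet).
T goes 44, 48, 54, 58, 64 → 68 (always 6 more than the v).
So the next term is {u=1000; v=62; w=G; t=68}.

{u=1000; v=62; w=G; t=68}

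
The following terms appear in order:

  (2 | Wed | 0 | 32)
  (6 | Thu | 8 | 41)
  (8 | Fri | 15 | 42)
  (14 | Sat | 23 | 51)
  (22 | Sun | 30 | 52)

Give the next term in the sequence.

(36 | Mon | 38 | 61)

First component: each term is the sum of the two before it, so 2, 6, 8, 14, 22 → 36.
Day goes Wed, Thu, Fri, Sat, Sun → Mon (runs through the weekdays Mon→Sun).
Third component: alternating steps +8, +7, +8, +7, …, so 0, 8, 15, 23, 30 → 38.
Fourth component: alternating steps +9, +1, +9, +1, …; 32, 41, 42, 51, 52 → 61.
Combining the parts gives (36 | Mon | 38 | 61).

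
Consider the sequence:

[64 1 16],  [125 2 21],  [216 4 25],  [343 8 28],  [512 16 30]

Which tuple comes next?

First entry goes 64, 125, 216, 343, 512 → 729 (perfect cubes: 4³, 5³, 6³, …).
For the second entry, ×2 each step: 1, 2, 4, 8, 16 → 32.
Third entry — differences are 5, 4, 3, … (decreasing by 1 each time): 16, 21, 25, 28, 30 → 31.
Putting it together: [729 32 31].

[729 32 31]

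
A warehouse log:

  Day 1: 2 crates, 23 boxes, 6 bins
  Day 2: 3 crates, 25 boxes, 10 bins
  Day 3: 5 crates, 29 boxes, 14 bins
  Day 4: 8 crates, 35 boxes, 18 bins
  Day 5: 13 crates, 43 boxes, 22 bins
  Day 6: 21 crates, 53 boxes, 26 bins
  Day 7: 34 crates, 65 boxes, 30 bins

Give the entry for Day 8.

55 crates, 79 boxes, 34 bins

Crates: each term is the sum of the two before it; 2, 3, 5, 8, 13, 21, 34 → 55.
Boxes: 23, 25, 29, 35, 43, 53, 65 → 79 (differences are 2, 4, 6, … (increasing by 2 each time)).
Bins: 6, 10, 14, 18, 22, 26, 30 → 34 (+4 each step).
So the next row is 55 crates, 79 boxes, 34 bins.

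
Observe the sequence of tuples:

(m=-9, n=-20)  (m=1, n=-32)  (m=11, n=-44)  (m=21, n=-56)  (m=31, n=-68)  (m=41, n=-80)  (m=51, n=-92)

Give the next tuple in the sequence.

For the m, +10 each step: -9, 1, 11, 21, 31, 41, 51 → 61.
N — −12 each step: -20, -32, -44, -56, -68, -80, -92 → -104.
Putting it together: (m=61, n=-104).

(m=61, n=-104)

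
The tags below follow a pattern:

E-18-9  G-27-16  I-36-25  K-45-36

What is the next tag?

Letter: E, G, I, K → M (letters move forward 2 places in the alphabet).
Second component — +9 each step: 18, 27, 36, 45 → 54.
Third component: 9, 16, 25, 36 → 49 (perfect squares: 3², 4², 5², …).
Putting it together: M-54-49.

M-54-49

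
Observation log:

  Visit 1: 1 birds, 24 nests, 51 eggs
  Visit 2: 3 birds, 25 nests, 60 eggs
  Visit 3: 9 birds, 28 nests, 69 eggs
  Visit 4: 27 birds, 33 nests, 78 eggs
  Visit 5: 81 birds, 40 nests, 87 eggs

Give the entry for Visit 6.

243 birds, 49 nests, 96 eggs

Birds: 1, 3, 9, 27, 81 → 243 (×3 each step).
For the nests, differences are 1, 3, 5, … (increasing by 2 each time): 24, 25, 28, 33, 40 → 49.
Eggs goes 51, 60, 69, 78, 87 → 96 (+9 each step).
So the next row is 243 birds, 49 nests, 96 eggs.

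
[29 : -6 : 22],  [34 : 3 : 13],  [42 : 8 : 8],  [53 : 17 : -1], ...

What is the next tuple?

For the first coordinate, differences are 5, 8, 11, … (increasing by 3 each time): 29, 34, 42, 53 → 67.
Second coordinate: alternating steps +9, +5, +9, +5, …, so -6, 3, 8, 17 → 22.
Third coordinate: together with the second coordinate always sums to 16, so 22, 13, 8, -1 → -6.
So the next tuple is [67 : 22 : -6].

[67 : 22 : -6]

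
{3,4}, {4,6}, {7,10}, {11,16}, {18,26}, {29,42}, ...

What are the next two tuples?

{47,68}, {76,110}

First value: 3, 4, 7, 11, 18, 29 → 47 → 76 (each term is the sum of the two before it).
Second value: 4, 6, 10, 16, 26, 42 → 68 → 110 (each term is the sum of the two before it).
Putting the parts together: {47,68} and then {76,110}.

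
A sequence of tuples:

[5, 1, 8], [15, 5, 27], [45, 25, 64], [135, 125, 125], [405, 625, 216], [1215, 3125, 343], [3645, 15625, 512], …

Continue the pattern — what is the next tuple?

First component: 5, 15, 45, 135, 405, 1215, 3645 → 10935 (×3 each step).
Second component: ×5 each step, so 1, 5, 25, 125, 625, 3125, 15625 → 78125.
Third component: perfect cubes: 2³, 3³, 4³, …, so 8, 27, 64, 125, 216, 343, 512 → 729.
Putting it together: [10935, 78125, 729].

[10935, 78125, 729]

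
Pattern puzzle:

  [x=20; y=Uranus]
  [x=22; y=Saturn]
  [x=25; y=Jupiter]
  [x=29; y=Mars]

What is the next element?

X goes 20, 22, 25, 29 → 34 (differences are 2, 3, 4, … (increasing by 1 each time)).
Y: runs backward through the planets Mercury→Neptune, so Uranus, Saturn, Jupiter, Mars → Earth.
Combining the parts gives [x=34; y=Earth].

[x=34; y=Earth]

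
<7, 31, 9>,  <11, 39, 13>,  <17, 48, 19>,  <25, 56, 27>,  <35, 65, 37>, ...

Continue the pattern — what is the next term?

First entry: differences are 4, 6, 8, … (increasing by 2 each time), so 7, 11, 17, 25, 35 → 47.
For the second entry, alternating steps +8, +9, +8, +9, …: 31, 39, 48, 56, 65 → 73.
Third entry — differences are 4, 6, 8, … (increasing by 2 each time): 9, 13, 19, 27, 37 → 49.
Combining the parts gives <47, 73, 49>.

<47, 73, 49>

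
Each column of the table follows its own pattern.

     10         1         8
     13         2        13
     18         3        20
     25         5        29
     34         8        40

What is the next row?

45  13  53

First component: 10, 13, 18, 25, 34 → 45 (differences are 3, 5, 7, … (increasing by 2 each time)).
Second component — each term is the sum of the two before it: 1, 2, 3, 5, 8 → 13.
Third component: differences are 5, 7, 9, … (increasing by 2 each time); 8, 13, 20, 29, 40 → 53.
So the next row is 45  13  53.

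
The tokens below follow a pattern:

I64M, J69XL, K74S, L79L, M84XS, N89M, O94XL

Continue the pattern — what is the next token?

P99S

For the letter, letters move forward 1 place in the alphabet: I, J, K, L, M, N, O → P.
Second component: +5 each step; 64, 69, 74, 79, 84, 89, 94 → 99.
Size: repeats M → XL → S → L → XS, so M, XL, S, L, XS, M, XL → S.
So the next token is P99S.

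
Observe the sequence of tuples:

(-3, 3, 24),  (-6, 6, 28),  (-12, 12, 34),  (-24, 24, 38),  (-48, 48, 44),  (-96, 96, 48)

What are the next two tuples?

(-192, 192, 54), (-384, 384, 58)

For the first slot, ×2 each step: -3, -6, -12, -24, -48, -96 → -192 → -384.
Second slot: 3, 6, 12, 24, 48, 96 → 192 → 384 (×2 each step).
Third slot — alternating steps +4, +6, +4, +6, …: 24, 28, 34, 38, 44, 48 → 54 → 58.
So the next two tuples are (-192, 192, 54) and (-384, 384, 58).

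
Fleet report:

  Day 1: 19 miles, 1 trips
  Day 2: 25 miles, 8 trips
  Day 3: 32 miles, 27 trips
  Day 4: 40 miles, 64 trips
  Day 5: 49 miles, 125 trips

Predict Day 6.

59 miles, 216 trips

For the miles, differences are 6, 7, 8, … (increasing by 1 each time): 19, 25, 32, 40, 49 → 59.
Trips goes 1, 8, 27, 64, 125 → 216 (perfect cubes: 1³, 2³, 3³, …).
So the next record is 59 miles, 216 trips.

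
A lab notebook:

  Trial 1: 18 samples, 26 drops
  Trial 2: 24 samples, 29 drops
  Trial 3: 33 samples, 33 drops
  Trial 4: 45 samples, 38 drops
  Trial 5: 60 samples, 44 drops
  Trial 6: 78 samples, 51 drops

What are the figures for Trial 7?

99 samples, 59 drops

Samples: 18, 24, 33, 45, 60, 78 → 99 (differences are 6, 9, 12, … (increasing by 3 each time)).
Drops goes 26, 29, 33, 38, 44, 51 → 59 (differences are 3, 4, 5, … (increasing by 1 each time)).
So the next record is 99 samples, 59 drops.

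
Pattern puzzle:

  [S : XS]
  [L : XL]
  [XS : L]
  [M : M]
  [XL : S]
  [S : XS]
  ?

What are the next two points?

First size: S, L, XS, M, XL, S → L → XS (repeats S → L → XS → M → XL).
Second size: XS, XL, L, M, S, XS → XL → L (repeats XS → XL → L → M → S).
Putting the parts together: [L : XL] and then [XS : L].

[L : XL], [XS : L]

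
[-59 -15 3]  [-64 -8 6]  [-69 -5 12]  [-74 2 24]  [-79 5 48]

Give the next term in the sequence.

For the first part, −5 each step: -59, -64, -69, -74, -79 → -84.
Second part: alternating steps +7, +3, +7, +3, …, so -15, -8, -5, 2, 5 → 12.
Third part: 3, 6, 12, 24, 48 → 96 (×2 each step).
Putting it together: [-84 12 96].

[-84 12 96]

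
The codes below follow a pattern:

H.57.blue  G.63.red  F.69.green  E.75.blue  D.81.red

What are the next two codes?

Letter: H, G, F, E, D → C → B (letters move back 1 place in the alphabet).
Second component: +6 each step, so 57, 63, 69, 75, 81 → 87 → 93.
Colour: repeats blue → red → green; blue, red, green, blue, red → green → blue.
So the next two codes are C.87.green and B.93.blue.

C.87.green, B.93.blue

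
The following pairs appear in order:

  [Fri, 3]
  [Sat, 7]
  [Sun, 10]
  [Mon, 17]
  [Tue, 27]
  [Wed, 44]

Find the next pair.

Day — runs through the weekdays Mon→Sun: Fri, Sat, Sun, Mon, Tue, Wed → Thu.
For the second slot, each term is the sum of the two before it: 3, 7, 10, 17, 27, 44 → 71.
Putting it together: [Thu, 71].

[Thu, 71]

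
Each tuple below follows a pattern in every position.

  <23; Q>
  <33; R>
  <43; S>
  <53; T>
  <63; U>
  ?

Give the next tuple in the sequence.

First component: 23, 33, 43, 53, 63 → 73 (+10 each step).
For the letter, letters move forward 1 place in the alphabet: Q, R, S, T, U → V.
So the next tuple is <73; V>.

<73; V>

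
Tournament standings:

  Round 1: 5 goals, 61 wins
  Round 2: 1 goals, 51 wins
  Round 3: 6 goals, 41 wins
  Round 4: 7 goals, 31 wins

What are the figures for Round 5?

13 goals, 21 wins

Goals: each term is the sum of the two before it, so 5, 1, 6, 7 → 13.
Wins: 61, 51, 41, 31 → 21 (−10 each step).
Putting it together: 13 goals, 21 wins.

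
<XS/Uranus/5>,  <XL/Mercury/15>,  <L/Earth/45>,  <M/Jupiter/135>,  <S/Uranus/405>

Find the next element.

Size: XS, XL, L, M, S → XS (runs backward through clothing sizes XS→XL).
Planet — repeats Uranus → Mercury → Earth → Jupiter: Uranus, Mercury, Earth, Jupiter, Uranus → Mercury.
For the third slot, ×3 each step: 5, 15, 45, 135, 405 → 1215.
So the next element is <XS/Mercury/1215>.

<XS/Mercury/1215>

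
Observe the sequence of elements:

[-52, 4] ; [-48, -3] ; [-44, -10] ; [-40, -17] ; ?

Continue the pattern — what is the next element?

For the first slot, +4 each step: -52, -48, -44, -40 → -36.
Second slot: −7 each step; 4, -3, -10, -17 → -24.
Combining the parts gives [-36, -24].

[-36, -24]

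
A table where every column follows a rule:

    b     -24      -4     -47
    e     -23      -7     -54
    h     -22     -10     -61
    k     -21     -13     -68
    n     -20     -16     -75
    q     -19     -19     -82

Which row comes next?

t  -18  -22  -89

For the letter, letters move forward 3 places in the alphabet: b, e, h, k, n, q → t.
Second component: +1 each step, so -24, -23, -22, -21, -20, -19 → -18.
Third component goes -4, -7, -10, -13, -16, -19 → -22 (−3 each step).
Fourth component: -47, -54, -61, -68, -75, -82 → -89 (−7 each step).
So the next row is t  -18  -22  -89.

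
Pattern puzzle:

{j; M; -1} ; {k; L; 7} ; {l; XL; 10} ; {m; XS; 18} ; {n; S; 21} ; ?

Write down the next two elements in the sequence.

Letter goes j, k, l, m, n → o → p (letters move forward 1 place in the alphabet).
Size goes M, L, XL, XS, S → M → L (runs through clothing sizes XS→XL).
For the third component, alternating steps +8, +3, +8, +3, …: -1, 7, 10, 18, 21 → 29 → 32.
Putting the parts together: {o; M; 29} and then {p; L; 32}.

{o; M; 29}, {p; L; 32}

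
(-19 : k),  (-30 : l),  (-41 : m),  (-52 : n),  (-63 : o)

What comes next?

First component: −11 each step; -19, -30, -41, -52, -63 → -74.
Letter — letters move forward 1 place in the alphabet: k, l, m, n, o → p.
Combining the parts gives (-74 : p).

(-74 : p)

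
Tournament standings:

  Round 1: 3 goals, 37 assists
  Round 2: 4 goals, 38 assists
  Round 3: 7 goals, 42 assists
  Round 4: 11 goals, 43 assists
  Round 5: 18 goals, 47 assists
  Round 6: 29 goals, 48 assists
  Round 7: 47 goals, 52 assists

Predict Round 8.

76 goals, 53 assists

Goals: each term is the sum of the two before it, so 3, 4, 7, 11, 18, 29, 47 → 76.
Assists: 37, 38, 42, 43, 47, 48, 52 → 53 (alternating steps +1, +4, +1, +4, …).
So the next row is 76 goals, 53 assists.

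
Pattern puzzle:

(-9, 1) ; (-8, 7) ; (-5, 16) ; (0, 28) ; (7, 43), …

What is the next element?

(16, 61)

First part: differences are 1, 3, 5, … (increasing by 2 each time); -9, -8, -5, 0, 7 → 16.
Second part — differences are 6, 9, 12, … (increasing by 3 each time): 1, 7, 16, 28, 43 → 61.
Combining the parts gives (16, 61).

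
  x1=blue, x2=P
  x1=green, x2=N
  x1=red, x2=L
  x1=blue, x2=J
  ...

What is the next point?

X1 goes blue, green, red, blue → green (repeats blue → green → red).
X2 goes P, N, L, J → H (letters move back 2 places in the alphabet).
Putting it together: x1=green, x2=H.

x1=green, x2=H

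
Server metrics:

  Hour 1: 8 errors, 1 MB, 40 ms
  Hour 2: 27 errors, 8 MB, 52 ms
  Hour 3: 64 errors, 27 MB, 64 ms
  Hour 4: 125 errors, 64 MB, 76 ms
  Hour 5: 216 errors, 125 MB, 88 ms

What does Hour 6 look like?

343 errors, 216 MB, 100 ms

Errors: perfect cubes: 2³, 3³, 4³, …, so 8, 27, 64, 125, 216 → 343.
MB goes 1, 8, 27, 64, 125 → 216 (perfect cubes: 1³, 2³, 3³, …).
Ms — +12 each step: 40, 52, 64, 76, 88 → 100.
So the next line is 343 errors, 216 MB, 100 ms.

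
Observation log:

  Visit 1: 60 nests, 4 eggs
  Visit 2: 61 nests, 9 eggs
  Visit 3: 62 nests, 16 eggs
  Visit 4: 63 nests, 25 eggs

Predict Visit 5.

Nests — +1 each step: 60, 61, 62, 63 → 64.
Eggs goes 4, 9, 16, 25 → 36 (perfect squares: 2², 3², 4², …).
Combining the parts gives 64 nests, 36 eggs.

64 nests, 36 eggs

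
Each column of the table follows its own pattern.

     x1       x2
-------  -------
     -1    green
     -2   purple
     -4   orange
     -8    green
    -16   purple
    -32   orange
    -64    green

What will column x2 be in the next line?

For the column x1, ×2 each step: -1, -2, -4, -8, -16, -32, -64 → -128.
Column x2 — repeats green → purple → orange: green, purple, orange, green, purple, orange, green → purple.

purple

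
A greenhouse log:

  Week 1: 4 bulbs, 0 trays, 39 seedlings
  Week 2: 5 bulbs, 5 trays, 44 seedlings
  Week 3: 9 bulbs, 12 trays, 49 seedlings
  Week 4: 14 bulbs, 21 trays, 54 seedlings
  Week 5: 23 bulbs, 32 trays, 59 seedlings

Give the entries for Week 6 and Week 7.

For the bulbs, each term is the sum of the two before it: 4, 5, 9, 14, 23 → 37 → 60.
Trays: differences are 5, 7, 9, … (increasing by 2 each time); 0, 5, 12, 21, 32 → 45 → 60.
Seedlings: 39, 44, 49, 54, 59 → 64 → 69 (+5 each step).
Putting the parts together: 37 bulbs, 45 trays, 64 seedlings and then 60 bulbs, 60 trays, 69 seedlings.

37 bulbs, 45 trays, 64 seedlings; 60 bulbs, 60 trays, 69 seedlings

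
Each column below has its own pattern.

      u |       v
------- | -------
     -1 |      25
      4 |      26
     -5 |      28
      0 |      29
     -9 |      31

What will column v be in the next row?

Column u: alternating steps +5, −9, +5, −9, …, so -1, 4, -5, 0, -9 → -4.
Column v goes 25, 26, 28, 29, 31 → 32 (alternating steps +1, +2, +1, +2, …).

32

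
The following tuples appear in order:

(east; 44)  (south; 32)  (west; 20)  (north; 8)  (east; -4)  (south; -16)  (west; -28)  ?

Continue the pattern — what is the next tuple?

Direction: east, south, west, north, east, south, west → north (repeats east → south → west → north).
Second coordinate: −12 each step; 44, 32, 20, 8, -4, -16, -28 → -40.
So the next tuple is (north; -40).

(north; -40)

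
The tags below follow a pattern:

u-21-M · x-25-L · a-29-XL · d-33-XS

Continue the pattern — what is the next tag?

For the letter, letters move forward 3 places in the alphabet, wrapping Z→A: u, x, a, d → g.
For the second component, +4 each step: 21, 25, 29, 33 → 37.
Size goes M, L, XL, XS → S (runs through clothing sizes XS→XL).
Putting it together: g-37-S.

g-37-S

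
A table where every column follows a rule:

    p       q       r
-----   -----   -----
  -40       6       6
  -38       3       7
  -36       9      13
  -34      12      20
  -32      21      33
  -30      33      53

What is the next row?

For the column p, +2 each step: -40, -38, -36, -34, -32, -30 → -28.
Column q: each term is the sum of the two before it; 6, 3, 9, 12, 21, 33 → 54.
Column r: 6, 7, 13, 20, 33, 53 → 86 (each term is the sum of the two before it).
Combining the parts gives -28  54  86.

-28  54  86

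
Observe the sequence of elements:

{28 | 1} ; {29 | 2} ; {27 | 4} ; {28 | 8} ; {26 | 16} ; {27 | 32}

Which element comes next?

{25 | 64}

First component: 28, 29, 27, 28, 26, 27 → 25 (alternating steps +1, −2, +1, −2, …).
Second component: ×2 each step; 1, 2, 4, 8, 16, 32 → 64.
Combining the parts gives {25 | 64}.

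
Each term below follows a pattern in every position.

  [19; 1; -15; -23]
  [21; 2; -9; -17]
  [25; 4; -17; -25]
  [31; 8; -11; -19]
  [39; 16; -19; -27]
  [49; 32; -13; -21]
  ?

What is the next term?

First part: differences are 2, 4, 6, … (increasing by 2 each time), so 19, 21, 25, 31, 39, 49 → 61.
Second part: 1, 2, 4, 8, 16, 32 → 64 (×2 each step).
Third part — alternating steps +6, −8, +6, −8, …: -15, -9, -17, -11, -19, -13 → -21.
For the fourth part, always 8 less than the third part: -23, -17, -25, -19, -27, -21 → -29.
Putting it together: [61; 64; -21; -29].

[61; 64; -21; -29]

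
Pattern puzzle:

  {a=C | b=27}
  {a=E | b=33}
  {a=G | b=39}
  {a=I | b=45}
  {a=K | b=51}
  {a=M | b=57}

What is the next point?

{a=O | b=63}

A — letters move forward 2 places in the alphabet: C, E, G, I, K, M → O.
B goes 27, 33, 39, 45, 51, 57 → 63 (+6 each step).
Putting it together: {a=O | b=63}.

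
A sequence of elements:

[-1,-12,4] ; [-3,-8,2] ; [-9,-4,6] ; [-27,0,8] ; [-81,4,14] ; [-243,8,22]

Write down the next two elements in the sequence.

First entry: -1, -3, -9, -27, -81, -243 → -729 → -2187 (×3 each step).
Second entry: +4 each step, so -12, -8, -4, 0, 4, 8 → 12 → 16.
Third entry goes 4, 2, 6, 8, 14, 22 → 36 → 58 (each term is the sum of the two before it).
Putting the parts together: [-729,12,36] and then [-2187,16,58].

[-729,12,36], [-2187,16,58]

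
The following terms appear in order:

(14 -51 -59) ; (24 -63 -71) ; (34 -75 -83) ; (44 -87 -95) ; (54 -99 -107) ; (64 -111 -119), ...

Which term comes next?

(74 -123 -131)

For the first component, +10 each step: 14, 24, 34, 44, 54, 64 → 74.
Second component — −12 each step: -51, -63, -75, -87, -99, -111 → -123.
Third component goes -59, -71, -83, -95, -107, -119 → -131 (always 8 less than the second component).
Putting it together: (74 -123 -131).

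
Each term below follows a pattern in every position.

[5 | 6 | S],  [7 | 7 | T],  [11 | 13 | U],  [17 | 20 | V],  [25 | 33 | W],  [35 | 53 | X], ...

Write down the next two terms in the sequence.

First coordinate: 5, 7, 11, 17, 25, 35 → 47 → 61 (differences are 2, 4, 6, … (increasing by 2 each time)).
For the second coordinate, each term is the sum of the two before it: 6, 7, 13, 20, 33, 53 → 86 → 139.
Letter: letters move forward 1 place in the alphabet, so S, T, U, V, W, X → Y → Z.
Putting the parts together: [47 | 86 | Y] and then [61 | 139 | Z].

[47 | 86 | Y], [61 | 139 | Z]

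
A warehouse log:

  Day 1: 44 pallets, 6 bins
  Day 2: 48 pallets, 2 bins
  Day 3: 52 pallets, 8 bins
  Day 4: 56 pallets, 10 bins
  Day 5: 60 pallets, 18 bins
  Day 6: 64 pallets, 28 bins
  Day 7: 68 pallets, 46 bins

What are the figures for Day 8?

Pallets: +4 each step; 44, 48, 52, 56, 60, 64, 68 → 72.
Bins goes 6, 2, 8, 10, 18, 28, 46 → 74 (each term is the sum of the two before it).
Putting it together: 72 pallets, 74 bins.

72 pallets, 74 bins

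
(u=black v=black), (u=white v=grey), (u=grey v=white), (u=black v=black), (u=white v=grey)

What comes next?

U — repeats black → white → grey: black, white, grey, black, white → grey.
V goes black, grey, white, black, grey → white (repeats black → grey → white).
Putting it together: (u=grey v=white).

(u=grey v=white)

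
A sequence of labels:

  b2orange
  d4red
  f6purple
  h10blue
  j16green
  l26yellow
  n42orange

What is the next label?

Letter: letters move forward 2 places in the alphabet, so b, d, f, h, j, l, n → p.
Second component: each term is the sum of the two before it, so 2, 4, 6, 10, 16, 26, 42 → 68.
For the colour, repeats orange → red → purple → blue → green → yellow: orange, red, purple, blue, green, yellow, orange → red.
So the next label is p68red.

p68red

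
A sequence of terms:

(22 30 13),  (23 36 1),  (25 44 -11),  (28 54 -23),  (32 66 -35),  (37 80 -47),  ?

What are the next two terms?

(43 96 -59), (50 114 -71)

First slot: differences are 1, 2, 3, … (increasing by 1 each time), so 22, 23, 25, 28, 32, 37 → 43 → 50.
Second slot: differences are 6, 8, 10, … (increasing by 2 each time), so 30, 36, 44, 54, 66, 80 → 96 → 114.
Third slot — −12 each step: 13, 1, -11, -23, -35, -47 → -59 → -71.
Putting the parts together: (43 96 -59) and then (50 114 -71).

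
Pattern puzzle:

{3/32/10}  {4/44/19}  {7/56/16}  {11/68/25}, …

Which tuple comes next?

{18/80/22}

First component: each term is the sum of the two before it, so 3, 4, 7, 11 → 18.
Second component: +12 each step, so 32, 44, 56, 68 → 80.
Third component: 10, 19, 16, 25 → 22 (alternating steps +9, −3, +9, −3, …).
Combining the parts gives {18/80/22}.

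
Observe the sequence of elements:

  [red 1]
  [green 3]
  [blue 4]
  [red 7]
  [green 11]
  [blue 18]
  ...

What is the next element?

[red 29]

Colour: red, green, blue, red, green, blue → red (repeats red → green → blue).
Second coordinate: each term is the sum of the two before it, so 1, 3, 4, 7, 11, 18 → 29.
Combining the parts gives [red 29].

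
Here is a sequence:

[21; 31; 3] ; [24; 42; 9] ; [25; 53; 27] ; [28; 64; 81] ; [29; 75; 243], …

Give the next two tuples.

For the first entry, alternating steps +3, +1, +3, +1, …: 21, 24, 25, 28, 29 → 32 → 33.
Second entry — +11 each step: 31, 42, 53, 64, 75 → 86 → 97.
Third entry: ×3 each step, so 3, 9, 27, 81, 243 → 729 → 2187.
Putting the parts together: [32; 86; 729] and then [33; 97; 2187].

[32; 86; 729], [33; 97; 2187]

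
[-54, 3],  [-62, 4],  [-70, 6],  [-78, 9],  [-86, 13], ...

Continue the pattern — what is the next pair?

First part: -54, -62, -70, -78, -86 → -94 (−8 each step).
Second part: differences are 1, 2, 3, … (increasing by 1 each time); 3, 4, 6, 9, 13 → 18.
Putting it together: [-94, 18].

[-94, 18]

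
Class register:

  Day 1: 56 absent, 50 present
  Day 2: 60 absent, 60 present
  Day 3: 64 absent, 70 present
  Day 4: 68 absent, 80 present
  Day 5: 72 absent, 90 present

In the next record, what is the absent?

For the absent, +4 each step: 56, 60, 64, 68, 72 → 76.

76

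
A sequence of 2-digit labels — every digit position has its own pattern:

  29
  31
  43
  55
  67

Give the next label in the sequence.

79

First digit: +1 each step, mod 10; 2, 3, 4, 5, 6 → 7.
Second digit goes 9, 1, 3, 5, 7 → 9 (+2 each step, mod 10).
Combining the parts gives 79.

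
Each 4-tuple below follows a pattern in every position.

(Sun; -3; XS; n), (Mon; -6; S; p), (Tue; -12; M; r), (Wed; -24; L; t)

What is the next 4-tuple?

Day: runs through the weekdays Mon→Sun; Sun, Mon, Tue, Wed → Thu.
For the second component, ×2 each step: -3, -6, -12, -24 → -48.
For the size, runs through clothing sizes XS→XL: XS, S, M, L → XL.
Letter: n, p, r, t → v (letters move forward 2 places in the alphabet).
So the next 4-tuple is (Thu; -48; XL; v).

(Thu; -48; XL; v)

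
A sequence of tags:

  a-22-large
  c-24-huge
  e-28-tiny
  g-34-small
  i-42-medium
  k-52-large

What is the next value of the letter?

m

Letter: a, c, e, g, i, k → m (letters move forward 2 places in the alphabet).
Second component: differences are 2, 4, 6, … (increasing by 2 each time); 22, 24, 28, 34, 42, 52 → 64.
Size: large, huge, tiny, small, medium, large → huge (repeats large → huge → tiny → small → medium).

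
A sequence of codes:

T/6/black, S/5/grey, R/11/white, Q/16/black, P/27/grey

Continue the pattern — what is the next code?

For the letter, letters move back 1 place in the alphabet: T, S, R, Q, P → O.
Second component — each term is the sum of the two before it: 6, 5, 11, 16, 27 → 43.
Shade: black, grey, white, black, grey → white (repeats black → grey → white).
So the next code is O/43/white.

O/43/white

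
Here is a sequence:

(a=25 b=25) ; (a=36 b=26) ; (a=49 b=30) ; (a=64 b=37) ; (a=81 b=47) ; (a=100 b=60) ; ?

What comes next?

A: perfect squares: 5², 6², 7², …, so 25, 36, 49, 64, 81, 100 → 121.
B: 25, 26, 30, 37, 47, 60 → 76 (differences are 1, 4, 7, … (increasing by 3 each time)).
Putting it together: (a=121 b=76).

(a=121 b=76)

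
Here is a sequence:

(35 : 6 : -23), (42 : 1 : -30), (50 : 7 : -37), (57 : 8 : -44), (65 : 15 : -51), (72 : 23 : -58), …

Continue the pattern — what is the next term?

First value — alternating steps +7, +8, +7, +8, …: 35, 42, 50, 57, 65, 72 → 80.
Second value: 6, 1, 7, 8, 15, 23 → 38 (each term is the sum of the two before it).
Third value: −7 each step, so -23, -30, -37, -44, -51, -58 → -65.
Combining the parts gives (80 : 38 : -65).

(80 : 38 : -65)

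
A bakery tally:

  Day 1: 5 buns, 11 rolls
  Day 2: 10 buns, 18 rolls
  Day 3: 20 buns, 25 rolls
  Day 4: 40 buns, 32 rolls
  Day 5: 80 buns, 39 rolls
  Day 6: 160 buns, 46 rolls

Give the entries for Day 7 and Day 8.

Buns: 5, 10, 20, 40, 80, 160 → 320 → 640 (×2 each step).
Rolls: +7 each step; 11, 18, 25, 32, 39, 46 → 53 → 60.
So the next two rows are 320 buns, 53 rolls and 640 buns, 60 rolls.

320 buns, 53 rolls; 640 buns, 60 rolls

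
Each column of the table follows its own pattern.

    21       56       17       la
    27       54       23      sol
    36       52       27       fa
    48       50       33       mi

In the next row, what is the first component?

First component: differences are 6, 9, 12, … (increasing by 3 each time), so 21, 27, 36, 48 → 63.

63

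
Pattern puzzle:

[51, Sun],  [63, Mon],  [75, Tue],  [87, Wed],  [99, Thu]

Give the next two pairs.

[111, Fri], [123, Sat]

First coordinate: 51, 63, 75, 87, 99 → 111 → 123 (+12 each step).
Day — runs through the weekdays Mon→Sun: Sun, Mon, Tue, Wed, Thu → Fri → Sat.
Putting the parts together: [111, Fri] and then [123, Sat].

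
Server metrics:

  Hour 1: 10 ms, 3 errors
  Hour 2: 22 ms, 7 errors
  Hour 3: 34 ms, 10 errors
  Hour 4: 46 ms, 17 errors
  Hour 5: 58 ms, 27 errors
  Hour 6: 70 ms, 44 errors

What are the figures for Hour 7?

82 ms, 71 errors

Ms goes 10, 22, 34, 46, 58, 70 → 82 (+12 each step).
Errors: each term is the sum of the two before it; 3, 7, 10, 17, 27, 44 → 71.
So the next record is 82 ms, 71 errors.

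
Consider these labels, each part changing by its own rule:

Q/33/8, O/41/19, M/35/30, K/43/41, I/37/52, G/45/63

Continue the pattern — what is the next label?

E/39/74

Letter: Q, O, M, K, I, G → E (letters move back 2 places in the alphabet).
Second component goes 33, 41, 35, 43, 37, 45 → 39 (alternating steps +8, −6, +8, −6, …).
Third component — +11 each step: 8, 19, 30, 41, 52, 63 → 74.
Combining the parts gives E/39/74.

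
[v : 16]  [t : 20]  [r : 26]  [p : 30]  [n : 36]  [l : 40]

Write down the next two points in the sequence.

For the letter, letters move back 2 places in the alphabet: v, t, r, p, n, l → j → h.
For the second entry, alternating steps +4, +6, +4, +6, …: 16, 20, 26, 30, 36, 40 → 46 → 50.
Putting the parts together: [j : 46] and then [h : 50].

[j : 46], [h : 50]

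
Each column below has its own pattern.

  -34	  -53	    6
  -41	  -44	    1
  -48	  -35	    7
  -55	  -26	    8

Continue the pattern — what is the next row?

-62  -17  15

First component goes -34, -41, -48, -55 → -62 (−7 each step).
Second component: +9 each step, so -53, -44, -35, -26 → -17.
Third component: each term is the sum of the two before it; 6, 1, 7, 8 → 15.
So the next row is -62  -17  15.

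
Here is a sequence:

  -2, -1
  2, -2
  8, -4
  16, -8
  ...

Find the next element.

First slot: differences are 4, 6, 8, … (increasing by 2 each time); -2, 2, 8, 16 → 26.
Second slot — ×2 each step: -1, -2, -4, -8 → -16.
Combining the parts gives 26, -16.

26, -16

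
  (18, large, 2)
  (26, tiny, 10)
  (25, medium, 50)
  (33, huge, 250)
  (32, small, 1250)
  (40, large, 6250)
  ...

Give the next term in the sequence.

(39, tiny, 31250)

First entry: alternating steps +8, −1, +8, −1, …, so 18, 26, 25, 33, 32, 40 → 39.
Size: repeats large → tiny → medium → huge → small; large, tiny, medium, huge, small, large → tiny.
Third entry: ×5 each step; 2, 10, 50, 250, 1250, 6250 → 31250.
Putting it together: (39, tiny, 31250).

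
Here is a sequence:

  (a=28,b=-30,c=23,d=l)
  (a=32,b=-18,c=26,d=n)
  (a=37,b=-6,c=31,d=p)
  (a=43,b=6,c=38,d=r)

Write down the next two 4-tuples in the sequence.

A — differences are 4, 5, 6, … (increasing by 1 each time): 28, 32, 37, 43 → 50 → 58.
B: +12 each step; -30, -18, -6, 6 → 18 → 30.
C: differences are 3, 5, 7, … (increasing by 2 each time); 23, 26, 31, 38 → 47 → 58.
D goes l, n, p, r → t → v (letters move forward 2 places in the alphabet).
So the next two 4-tuples are (a=50,b=18,c=47,d=t) and (a=58,b=30,c=58,d=v).

(a=50,b=18,c=47,d=t), (a=58,b=30,c=58,d=v)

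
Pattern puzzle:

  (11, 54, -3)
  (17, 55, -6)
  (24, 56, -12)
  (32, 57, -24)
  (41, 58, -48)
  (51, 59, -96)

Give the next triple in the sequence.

First value: differences are 6, 7, 8, … (increasing by 1 each time); 11, 17, 24, 32, 41, 51 → 62.
Second value goes 54, 55, 56, 57, 58, 59 → 60 (+1 each step).
For the third value, ×2 each step: -3, -6, -12, -24, -48, -96 → -192.
Combining the parts gives (62, 60, -192).

(62, 60, -192)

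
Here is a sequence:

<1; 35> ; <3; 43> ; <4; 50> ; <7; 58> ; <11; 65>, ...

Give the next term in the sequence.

First entry: each term is the sum of the two before it, so 1, 3, 4, 7, 11 → 18.
Second entry goes 35, 43, 50, 58, 65 → 73 (alternating steps +8, +7, +8, +7, …).
Combining the parts gives <18; 73>.

<18; 73>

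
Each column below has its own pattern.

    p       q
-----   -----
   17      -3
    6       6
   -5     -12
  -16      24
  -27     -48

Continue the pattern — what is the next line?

Column p: −11 each step, so 17, 6, -5, -16, -27 → -38.
For the column q, ×(-2) each step: -3, 6, -12, 24, -48 → 96.
Putting it together: -38  96.

-38  96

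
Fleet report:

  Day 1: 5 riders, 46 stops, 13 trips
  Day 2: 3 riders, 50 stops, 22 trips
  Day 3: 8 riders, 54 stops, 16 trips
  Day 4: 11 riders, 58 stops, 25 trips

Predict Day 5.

19 riders, 62 stops, 19 trips

Riders goes 5, 3, 8, 11 → 19 (each term is the sum of the two before it).
Stops: +4 each step; 46, 50, 54, 58 → 62.
Trips: alternating steps +9, −6, +9, −6, …; 13, 22, 16, 25 → 19.
Combining the parts gives 19 riders, 62 stops, 19 trips.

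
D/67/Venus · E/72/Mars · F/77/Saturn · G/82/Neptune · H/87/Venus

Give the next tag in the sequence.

For the letter, letters move forward 1 place in the alphabet: D, E, F, G, H → I.
Second component — +5 each step: 67, 72, 77, 82, 87 → 92.
Planet — repeats Venus → Mars → Saturn → Neptune: Venus, Mars, Saturn, Neptune, Venus → Mars.
Combining the parts gives I/92/Mars.

I/92/Mars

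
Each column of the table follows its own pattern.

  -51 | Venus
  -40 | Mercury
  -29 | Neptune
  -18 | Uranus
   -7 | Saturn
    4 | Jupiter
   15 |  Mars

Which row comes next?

First component goes -51, -40, -29, -18, -7, 4, 15 → 26 (+11 each step).
For the planet, runs backward through the planets Mercury→Neptune: Venus, Mercury, Neptune, Uranus, Saturn, Jupiter, Mars → Earth.
Putting it together: 26  Earth.

26  Earth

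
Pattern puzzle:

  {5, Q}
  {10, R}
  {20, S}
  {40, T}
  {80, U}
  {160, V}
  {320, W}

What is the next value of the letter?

X

For the first coordinate, ×2 each step: 5, 10, 20, 40, 80, 160, 320 → 640.
Letter: letters move forward 1 place in the alphabet, so Q, R, S, T, U, V, W → X.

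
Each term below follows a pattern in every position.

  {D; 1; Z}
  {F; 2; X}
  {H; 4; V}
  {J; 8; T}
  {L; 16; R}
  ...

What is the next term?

{N; 32; P}

First letter: D, F, H, J, L → N (letters move forward 2 places in the alphabet).
Second value: ×2 each step, so 1, 2, 4, 8, 16 → 32.
Second letter: letters move back 2 places in the alphabet; Z, X, V, T, R → P.
So the next term is {N; 32; P}.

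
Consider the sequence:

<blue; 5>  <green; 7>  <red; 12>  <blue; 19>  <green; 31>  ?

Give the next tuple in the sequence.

<red; 50>

Colour: repeats blue → green → red, so blue, green, red, blue, green → red.
Second entry — each term is the sum of the two before it: 5, 7, 12, 19, 31 → 50.
So the next tuple is <red; 50>.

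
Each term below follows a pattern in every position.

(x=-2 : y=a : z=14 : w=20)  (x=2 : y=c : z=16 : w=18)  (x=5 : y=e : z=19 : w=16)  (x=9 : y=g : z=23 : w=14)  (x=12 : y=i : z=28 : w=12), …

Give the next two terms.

(x=16 : y=k : z=34 : w=10), (x=19 : y=m : z=41 : w=8)

X: alternating steps +4, +3, +4, +3, …, so -2, 2, 5, 9, 12 → 16 → 19.
For the y, letters move forward 2 places in the alphabet: a, c, e, g, i → k → m.
For the z, differences are 2, 3, 4, … (increasing by 1 each time): 14, 16, 19, 23, 28 → 34 → 41.
W: −2 each step; 20, 18, 16, 14, 12 → 10 → 8.
Putting the parts together: (x=16 : y=k : z=34 : w=10) and then (x=19 : y=m : z=41 : w=8).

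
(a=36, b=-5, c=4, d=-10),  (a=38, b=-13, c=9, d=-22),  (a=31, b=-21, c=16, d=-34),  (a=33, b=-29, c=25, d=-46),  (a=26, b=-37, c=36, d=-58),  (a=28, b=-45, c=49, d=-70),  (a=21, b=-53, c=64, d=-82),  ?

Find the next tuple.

(a=23, b=-61, c=81, d=-94)

A: alternating steps +2, −7, +2, −7, …; 36, 38, 31, 33, 26, 28, 21 → 23.
B: -5, -13, -21, -29, -37, -45, -53 → -61 (−8 each step).
For the c, perfect squares: 2², 3², 4², …: 4, 9, 16, 25, 36, 49, 64 → 81.
D: −12 each step; -10, -22, -34, -46, -58, -70, -82 → -94.
Putting it together: (a=23, b=-61, c=81, d=-94).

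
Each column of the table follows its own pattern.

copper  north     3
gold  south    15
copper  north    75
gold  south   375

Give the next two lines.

copper  north  1875; gold  south  9375

Metal: copper, gold, copper, gold → copper → gold (alternates copper ↔ gold).
For the direction, alternates north ↔ south: north, south, north, south → north → south.
Third component: 3, 15, 75, 375 → 1875 → 9375 (×5 each step).
So the next two lines are copper  north  1875 and gold  south  9375.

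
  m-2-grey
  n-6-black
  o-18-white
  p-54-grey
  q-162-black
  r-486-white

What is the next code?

s-1458-grey

Letter: letters move forward 1 place in the alphabet; m, n, o, p, q, r → s.
Second component: ×3 each step, so 2, 6, 18, 54, 162, 486 → 1458.
Shade: repeats grey → black → white, so grey, black, white, grey, black, white → grey.
Putting it together: s-1458-grey.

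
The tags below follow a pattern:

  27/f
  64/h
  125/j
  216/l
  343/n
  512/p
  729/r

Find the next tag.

1000/t

For the first component, perfect cubes: 3³, 4³, 5³, …: 27, 64, 125, 216, 343, 512, 729 → 1000.
Letter goes f, h, j, l, n, p, r → t (letters move forward 2 places in the alphabet).
So the next tag is 1000/t.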